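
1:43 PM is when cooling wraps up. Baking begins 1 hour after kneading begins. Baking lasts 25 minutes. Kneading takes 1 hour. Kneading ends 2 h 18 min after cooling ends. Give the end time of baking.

Kneading ends at 1:43 PM + 138 min = 4:01 PM.
Kneading starts at 4:01 PM − 60 min = 3:01 PM.
Baking starts at 3:01 PM + 60 min = 4:01 PM.
Baking ends at 4:01 PM + 25 min = 4:26 PM.

4:26 PM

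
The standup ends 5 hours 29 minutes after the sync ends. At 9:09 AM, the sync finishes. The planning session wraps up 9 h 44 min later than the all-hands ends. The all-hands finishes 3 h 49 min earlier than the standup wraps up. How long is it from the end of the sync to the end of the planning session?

The standup ends at 9:09 AM + 329 min = 2:38 PM.
The all-hands ends at 2:38 PM − 229 min = 10:49 AM.
The planning session ends at 10:49 AM + 584 min = 8:33 PM.
From 9:09 AM to 8:33 PM is 684 minutes.

684 minutes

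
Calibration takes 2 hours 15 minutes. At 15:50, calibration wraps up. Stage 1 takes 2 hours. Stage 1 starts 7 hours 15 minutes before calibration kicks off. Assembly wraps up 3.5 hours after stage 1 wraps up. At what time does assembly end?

Calibration starts at 15:50 − 135 min = 13:35.
Stage 1 starts at 13:35 − 435 min = 06:20.
Stage 1 ends at 06:20 + 120 min = 08:20.
Assembly ends at 08:20 + 210 min = 11:50.

11:50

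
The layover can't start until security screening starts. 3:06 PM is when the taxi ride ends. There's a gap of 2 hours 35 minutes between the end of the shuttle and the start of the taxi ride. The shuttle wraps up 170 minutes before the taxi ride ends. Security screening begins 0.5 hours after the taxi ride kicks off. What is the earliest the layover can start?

The shuttle ends at 3:06 PM − 170 min = 12:16 PM.
The taxi ride starts at 12:16 PM + 155 min = 2:51 PM.
Security screening starts at 2:51 PM + 30 min = 3:21 PM.
The layover is bounded by security screening, so the earliest it can start is 3:21 PM.

3:21 PM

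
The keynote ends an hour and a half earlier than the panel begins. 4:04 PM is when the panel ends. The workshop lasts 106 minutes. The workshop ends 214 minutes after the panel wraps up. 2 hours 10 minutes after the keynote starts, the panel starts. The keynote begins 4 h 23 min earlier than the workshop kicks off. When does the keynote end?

2:09 PM

The workshop ends at 4:04 PM + 214 min = 7:38 PM.
The workshop starts at 7:38 PM − 106 min = 5:52 PM.
The keynote starts at 5:52 PM − 263 min = 1:29 PM.
The panel starts at 1:29 PM + 130 min = 3:39 PM.
The keynote ends at 3:39 PM − 90 min = 2:09 PM.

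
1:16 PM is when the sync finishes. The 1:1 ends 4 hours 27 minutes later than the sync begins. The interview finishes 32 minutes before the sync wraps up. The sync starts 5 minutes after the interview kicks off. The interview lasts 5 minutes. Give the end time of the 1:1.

The interview ends at 1:16 PM − 32 min = 12:44 PM.
The interview starts at 12:44 PM − 5 min = 12:39 PM.
The sync starts at 12:39 PM + 5 min = 12:44 PM.
The 1:1 ends at 12:44 PM + 267 min = 5:11 PM.

5:11 PM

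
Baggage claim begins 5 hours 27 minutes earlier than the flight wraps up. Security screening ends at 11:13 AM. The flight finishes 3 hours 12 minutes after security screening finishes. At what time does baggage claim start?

8:58 AM

The flight ends at 11:13 AM + 192 min = 2:25 PM.
Baggage claim starts at 2:25 PM − 327 min = 8:58 AM.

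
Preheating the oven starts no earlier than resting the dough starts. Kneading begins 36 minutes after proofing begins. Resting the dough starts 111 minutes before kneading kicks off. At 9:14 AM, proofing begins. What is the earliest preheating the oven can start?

Kneading starts at 9:14 AM + 36 min = 9:50 AM.
Resting the dough starts at 9:50 AM − 111 min = 7:59 AM.
Preheating the oven is bounded by resting the dough, so the earliest it can start is 7:59 AM.

7:59 AM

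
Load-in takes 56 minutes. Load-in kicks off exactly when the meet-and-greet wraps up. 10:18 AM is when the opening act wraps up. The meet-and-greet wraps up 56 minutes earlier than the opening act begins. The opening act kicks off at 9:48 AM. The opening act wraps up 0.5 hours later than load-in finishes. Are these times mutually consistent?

The meet-and-greet ends at 9:48 AM − 56 min = 8:52 AM.
So load-in starts at 8:52 AM.
Load-in ends at 8:52 AM + 56 min = 9:48 AM.
The opening act ends at 9:48 AM + 30 min = 10:18 AM.
That matches the stated 10:18 AM, so the schedule is consistent.

Yes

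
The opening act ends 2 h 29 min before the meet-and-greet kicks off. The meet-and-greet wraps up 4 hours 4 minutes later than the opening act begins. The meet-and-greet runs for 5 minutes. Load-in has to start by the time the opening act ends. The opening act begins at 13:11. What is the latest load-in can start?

14:41

The meet-and-greet ends at 13:11 + 244 min = 17:15.
The meet-and-greet starts at 17:15 − 5 min = 17:10.
The opening act ends at 17:10 − 149 min = 14:41.
Load-in is bounded by the opening act, so the latest it can start is 14:41.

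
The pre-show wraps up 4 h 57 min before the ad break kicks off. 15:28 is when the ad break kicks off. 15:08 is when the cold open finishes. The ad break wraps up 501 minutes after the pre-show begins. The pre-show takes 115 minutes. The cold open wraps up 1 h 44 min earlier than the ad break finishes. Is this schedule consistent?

The pre-show ends at 15:28 − 297 min = 10:31.
The pre-show starts at 10:31 − 115 min = 08:36.
The ad break ends at 08:36 + 501 min = 16:57.
The cold open ends at 16:57 − 104 min = 15:13.
But the cold open is also said to end at 15:08 — a 5-minute conflict.

No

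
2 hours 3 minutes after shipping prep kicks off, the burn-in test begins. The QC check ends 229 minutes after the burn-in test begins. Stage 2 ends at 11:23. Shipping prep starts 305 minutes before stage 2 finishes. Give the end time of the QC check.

12:10

Shipping prep starts at 11:23 − 305 min = 06:18.
The burn-in test starts at 06:18 + 123 min = 08:21.
The QC check ends at 08:21 + 229 min = 12:10.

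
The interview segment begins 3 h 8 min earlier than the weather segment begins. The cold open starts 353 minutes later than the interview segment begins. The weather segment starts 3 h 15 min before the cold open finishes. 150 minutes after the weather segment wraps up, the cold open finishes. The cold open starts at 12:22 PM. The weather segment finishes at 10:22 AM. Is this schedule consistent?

The cold open ends at 10:22 AM + 150 min = 12:52 PM.
The weather segment starts at 12:52 PM − 195 min = 9:37 AM.
The interview segment starts at 9:37 AM − 188 min = 6:29 AM.
The cold open starts at 6:29 AM + 353 min = 12:22 PM.
That matches the stated 12:22 PM, so the schedule is consistent.

Yes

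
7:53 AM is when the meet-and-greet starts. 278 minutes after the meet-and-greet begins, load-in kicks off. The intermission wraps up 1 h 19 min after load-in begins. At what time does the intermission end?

Load-in starts at 7:53 AM + 278 min = 12:31 PM.
The intermission ends at 12:31 PM + 79 min = 1:50 PM.

1:50 PM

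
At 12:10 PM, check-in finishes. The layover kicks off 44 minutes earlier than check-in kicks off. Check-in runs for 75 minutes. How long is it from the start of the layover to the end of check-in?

Check-in starts at 12:10 PM − 75 min = 10:55 AM.
The layover starts at 10:55 AM − 44 min = 10:11 AM.
From 10:11 AM to 12:10 PM is 1 hour 59 minutes.

1 hour 59 minutes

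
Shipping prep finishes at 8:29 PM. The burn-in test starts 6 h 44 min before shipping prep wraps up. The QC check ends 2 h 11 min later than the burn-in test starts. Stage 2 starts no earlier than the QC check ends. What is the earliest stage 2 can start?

3:56 PM

The burn-in test starts at 8:29 PM − 404 min = 1:45 PM.
The QC check ends at 1:45 PM + 131 min = 3:56 PM.
Stage 2 is bounded by the QC check, so the earliest it can start is 3:56 PM.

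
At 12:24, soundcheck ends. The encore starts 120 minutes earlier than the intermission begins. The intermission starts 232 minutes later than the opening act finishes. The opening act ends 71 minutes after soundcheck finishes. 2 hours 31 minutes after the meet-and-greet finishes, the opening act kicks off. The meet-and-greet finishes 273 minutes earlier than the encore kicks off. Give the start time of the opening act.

13:25

The opening act ends at 12:24 + 71 min = 13:35.
The intermission starts at 13:35 + 232 min = 17:27.
The encore starts at 17:27 − 120 min = 15:27.
The meet-and-greet ends at 15:27 − 273 min = 10:54.
The opening act starts at 10:54 + 151 min = 13:25.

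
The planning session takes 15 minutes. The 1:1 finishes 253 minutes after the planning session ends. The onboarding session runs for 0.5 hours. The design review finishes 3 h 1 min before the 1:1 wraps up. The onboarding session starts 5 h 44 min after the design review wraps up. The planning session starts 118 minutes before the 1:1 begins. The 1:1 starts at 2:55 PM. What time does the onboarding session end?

The planning session starts at 2:55 PM − 118 min = 12:57 PM.
The planning session ends at 12:57 PM + 15 min = 1:12 PM.
The 1:1 ends at 1:12 PM + 253 min = 5:25 PM.
The design review ends at 5:25 PM − 181 min = 2:24 PM.
The onboarding session starts at 2:24 PM + 344 min = 8:08 PM.
The onboarding session ends at 8:08 PM + 30 min = 8:38 PM.

8:38 PM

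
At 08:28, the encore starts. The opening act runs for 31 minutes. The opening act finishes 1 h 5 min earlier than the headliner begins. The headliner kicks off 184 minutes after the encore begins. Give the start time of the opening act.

09:56

The headliner starts at 08:28 + 184 min = 11:32.
The opening act ends at 11:32 − 65 min = 10:27.
The opening act starts at 10:27 − 31 min = 09:56.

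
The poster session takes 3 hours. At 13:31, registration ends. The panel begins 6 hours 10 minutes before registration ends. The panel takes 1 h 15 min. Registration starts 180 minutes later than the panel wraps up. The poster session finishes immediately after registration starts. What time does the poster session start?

The panel starts at 13:31 − 370 min = 07:21.
The panel ends at 07:21 + 75 min = 08:36.
Registration starts at 08:36 + 180 min = 11:36.
So the poster session ends at 11:36.
The poster session starts at 11:36 − 180 min = 08:36.

08:36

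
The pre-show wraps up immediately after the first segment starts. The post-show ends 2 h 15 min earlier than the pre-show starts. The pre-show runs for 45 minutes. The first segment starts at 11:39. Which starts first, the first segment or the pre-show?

the pre-show

The pre-show ends at 11:39.
The pre-show starts at 11:39 − 45 min = 10:54.
The first segment starts at 11:39 and the pre-show starts at 10:54, so the pre-show is first.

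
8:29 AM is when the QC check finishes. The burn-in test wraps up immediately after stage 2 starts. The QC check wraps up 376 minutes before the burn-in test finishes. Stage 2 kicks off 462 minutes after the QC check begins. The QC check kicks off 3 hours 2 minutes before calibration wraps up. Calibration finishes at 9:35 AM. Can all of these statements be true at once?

The QC check starts at 9:35 AM − 182 min = 6:33 AM.
Stage 2 starts at 6:33 AM + 462 min = 2:15 PM.
So the burn-in test ends at 2:15 PM.
The QC check ends at 2:15 PM − 376 min = 7:59 AM.
But the QC check is also said to end at 8:29 AM — a 30-minute conflict.

No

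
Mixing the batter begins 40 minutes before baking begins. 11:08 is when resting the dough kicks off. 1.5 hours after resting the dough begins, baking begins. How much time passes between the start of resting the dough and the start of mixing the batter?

50 minutes

Baking starts at 11:08 + 90 min = 12:38.
Mixing the batter starts at 12:38 − 40 min = 11:58.
From 11:08 to 11:58 is 50 minutes.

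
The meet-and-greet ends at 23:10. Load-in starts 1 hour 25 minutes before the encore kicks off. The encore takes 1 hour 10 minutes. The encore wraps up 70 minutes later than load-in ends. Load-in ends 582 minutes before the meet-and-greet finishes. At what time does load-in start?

Load-in ends at 23:10 − 582 min = 13:28.
The encore ends at 13:28 + 70 min = 14:38.
The encore starts at 14:38 − 70 min = 13:28.
Load-in starts at 13:28 − 85 min = 12:03.

12:03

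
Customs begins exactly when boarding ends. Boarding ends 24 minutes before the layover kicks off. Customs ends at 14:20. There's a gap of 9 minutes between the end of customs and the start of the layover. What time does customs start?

14:05

The layover starts at 14:20 + 9 min = 14:29.
Boarding ends at 14:29 − 24 min = 14:05.
So customs starts at 14:05.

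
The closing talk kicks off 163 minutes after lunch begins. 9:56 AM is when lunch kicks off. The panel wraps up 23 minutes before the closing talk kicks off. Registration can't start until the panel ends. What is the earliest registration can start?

12:16 PM

The closing talk starts at 9:56 AM + 163 min = 12:39 PM.
The panel ends at 12:39 PM − 23 min = 12:16 PM.
Registration is bounded by the panel, so the earliest it can start is 12:16 PM.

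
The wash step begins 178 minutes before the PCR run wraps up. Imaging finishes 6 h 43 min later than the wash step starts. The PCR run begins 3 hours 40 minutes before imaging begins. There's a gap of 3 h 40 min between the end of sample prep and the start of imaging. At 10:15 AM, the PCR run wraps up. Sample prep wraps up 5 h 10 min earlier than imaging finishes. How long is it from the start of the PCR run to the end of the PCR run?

1 hour 25 minutes

The wash step starts at 10:15 AM − 178 min = 7:17 AM.
Imaging ends at 7:17 AM + 403 min = 2:00 PM.
Sample prep ends at 2:00 PM − 310 min = 8:50 AM.
Imaging starts at 8:50 AM + 220 min = 12:30 PM.
The PCR run starts at 12:30 PM − 220 min = 8:50 AM.
From 8:50 AM to 10:15 AM is 1 hour 25 minutes.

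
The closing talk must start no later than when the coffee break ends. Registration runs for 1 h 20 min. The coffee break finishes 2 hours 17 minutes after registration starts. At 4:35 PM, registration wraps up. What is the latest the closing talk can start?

Registration starts at 4:35 PM − 80 min = 3:15 PM.
The coffee break ends at 3:15 PM + 137 min = 5:32 PM.
The closing talk is bounded by the coffee break, so the latest it can start is 5:32 PM.

5:32 PM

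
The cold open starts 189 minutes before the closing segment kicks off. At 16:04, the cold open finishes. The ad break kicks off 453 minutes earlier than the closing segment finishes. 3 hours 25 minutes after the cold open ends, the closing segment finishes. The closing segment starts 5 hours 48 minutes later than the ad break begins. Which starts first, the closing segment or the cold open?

The closing segment ends at 16:04 + 205 min = 19:29.
The ad break starts at 19:29 − 453 min = 11:56.
The closing segment starts at 11:56 + 348 min = 17:44.
The cold open starts at 17:44 − 189 min = 14:35.
The closing segment starts at 17:44 and the cold open starts at 14:35, so the cold open is first.

the cold open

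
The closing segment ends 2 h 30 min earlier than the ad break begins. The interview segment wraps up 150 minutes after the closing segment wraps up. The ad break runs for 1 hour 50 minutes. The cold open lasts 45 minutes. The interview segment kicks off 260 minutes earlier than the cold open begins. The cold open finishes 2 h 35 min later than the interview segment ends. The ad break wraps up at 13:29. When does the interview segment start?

09:09

The ad break starts at 13:29 − 110 min = 11:39.
The closing segment ends at 11:39 − 150 min = 09:09.
The interview segment ends at 09:09 + 150 min = 11:39.
The cold open ends at 11:39 + 155 min = 14:14.
The cold open starts at 14:14 − 45 min = 13:29.
The interview segment starts at 13:29 − 260 min = 09:09.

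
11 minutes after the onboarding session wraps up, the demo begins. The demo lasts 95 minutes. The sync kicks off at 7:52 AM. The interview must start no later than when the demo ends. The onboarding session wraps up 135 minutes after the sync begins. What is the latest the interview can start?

11:53 AM

The onboarding session ends at 7:52 AM + 135 min = 10:07 AM.
The demo starts at 10:07 AM + 11 min = 10:18 AM.
The demo ends at 10:18 AM + 95 min = 11:53 AM.
The interview is bounded by the demo, so the latest it can start is 11:53 AM.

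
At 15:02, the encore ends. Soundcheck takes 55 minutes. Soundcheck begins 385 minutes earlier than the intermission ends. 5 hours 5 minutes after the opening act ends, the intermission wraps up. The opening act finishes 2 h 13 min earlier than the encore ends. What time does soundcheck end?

12:24

The opening act ends at 15:02 − 133 min = 12:49.
The intermission ends at 12:49 + 305 min = 17:54.
Soundcheck starts at 17:54 − 385 min = 11:29.
Soundcheck ends at 11:29 + 55 min = 12:24.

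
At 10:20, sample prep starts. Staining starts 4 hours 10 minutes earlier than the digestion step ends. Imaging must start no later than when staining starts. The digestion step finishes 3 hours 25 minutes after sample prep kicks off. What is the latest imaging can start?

The digestion step ends at 10:20 + 205 min = 13:45.
Staining starts at 13:45 − 250 min = 09:35.
Imaging is bounded by staining, so the latest it can start is 09:35.

09:35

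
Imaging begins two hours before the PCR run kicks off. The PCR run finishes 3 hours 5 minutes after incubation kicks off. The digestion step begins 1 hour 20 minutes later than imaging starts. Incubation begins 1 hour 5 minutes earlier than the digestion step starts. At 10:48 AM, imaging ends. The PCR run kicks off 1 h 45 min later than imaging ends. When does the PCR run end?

The PCR run starts at 10:48 AM + 105 min = 12:33 PM.
Imaging starts at 12:33 PM − 120 min = 10:33 AM.
The digestion step starts at 10:33 AM + 80 min = 11:53 AM.
Incubation starts at 11:53 AM − 65 min = 10:48 AM.
The PCR run ends at 10:48 AM + 185 min = 1:53 PM.

1:53 PM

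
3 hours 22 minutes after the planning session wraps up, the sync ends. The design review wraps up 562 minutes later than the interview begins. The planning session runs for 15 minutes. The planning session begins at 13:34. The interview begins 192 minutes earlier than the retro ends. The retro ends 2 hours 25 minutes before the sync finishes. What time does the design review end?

The planning session ends at 13:34 + 15 min = 13:49.
The sync ends at 13:49 + 202 min = 17:11.
The retro ends at 17:11 − 145 min = 14:46.
The interview starts at 14:46 − 192 min = 11:34.
The design review ends at 11:34 + 562 min = 20:56.

20:56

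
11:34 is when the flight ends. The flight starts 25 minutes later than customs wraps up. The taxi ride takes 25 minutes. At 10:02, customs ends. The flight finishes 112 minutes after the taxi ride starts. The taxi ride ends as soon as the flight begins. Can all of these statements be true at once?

No

The flight starts at 10:02 + 25 min = 10:27.
So the taxi ride ends at 10:27.
The taxi ride starts at 10:27 − 25 min = 10:02.
The flight ends at 10:02 + 112 min = 11:54.
But the flight is also said to end at 11:34 — a 20-minute conflict.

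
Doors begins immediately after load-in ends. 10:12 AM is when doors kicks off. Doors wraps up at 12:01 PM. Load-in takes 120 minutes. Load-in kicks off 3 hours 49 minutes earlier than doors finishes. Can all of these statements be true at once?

Load-in starts at 12:01 PM − 229 min = 8:12 AM.
Load-in ends at 8:12 AM + 120 min = 10:12 AM.
So doors starts at 10:12 AM.
That matches the stated 10:12 AM, so the schedule is consistent.

Yes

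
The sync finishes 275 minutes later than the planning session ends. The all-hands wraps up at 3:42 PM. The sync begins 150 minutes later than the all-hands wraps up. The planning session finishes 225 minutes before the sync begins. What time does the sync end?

The sync starts at 3:42 PM + 150 min = 6:12 PM.
The planning session ends at 6:12 PM − 225 min = 2:27 PM.
The sync ends at 2:27 PM + 275 min = 7:02 PM.

7:02 PM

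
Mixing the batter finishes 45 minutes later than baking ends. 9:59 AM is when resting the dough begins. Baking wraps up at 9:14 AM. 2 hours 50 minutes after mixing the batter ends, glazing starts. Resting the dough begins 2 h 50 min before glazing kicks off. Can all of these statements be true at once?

Mixing the batter ends at 9:14 AM + 45 min = 9:59 AM.
Glazing starts at 9:59 AM + 170 min = 12:49 PM.
Resting the dough starts at 12:49 PM − 170 min = 9:59 AM.
That matches the stated 9:59 AM, so the schedule is consistent.

Yes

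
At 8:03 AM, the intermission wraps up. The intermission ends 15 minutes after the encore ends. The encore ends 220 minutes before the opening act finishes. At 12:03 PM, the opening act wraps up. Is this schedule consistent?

The encore ends at 12:03 PM − 220 min = 8:23 AM.
The intermission ends at 8:23 AM + 15 min = 8:38 AM.
But the intermission is also said to end at 8:03 AM — a 35-minute conflict.

No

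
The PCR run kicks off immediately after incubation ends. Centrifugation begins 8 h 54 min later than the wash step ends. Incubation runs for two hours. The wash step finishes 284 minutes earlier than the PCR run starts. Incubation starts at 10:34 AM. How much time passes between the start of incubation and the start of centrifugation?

Incubation ends at 10:34 AM + 120 min = 12:34 PM.
So the PCR run starts at 12:34 PM.
The wash step ends at 12:34 PM − 284 min = 7:50 AM.
Centrifugation starts at 7:50 AM + 534 min = 4:44 PM.
From 10:34 AM to 4:44 PM is 6 hours 10 minutes.

6 hours 10 minutes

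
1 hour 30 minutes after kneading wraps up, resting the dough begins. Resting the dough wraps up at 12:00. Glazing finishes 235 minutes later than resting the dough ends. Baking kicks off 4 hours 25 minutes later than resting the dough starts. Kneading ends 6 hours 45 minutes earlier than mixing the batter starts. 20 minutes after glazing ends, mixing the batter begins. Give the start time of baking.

Glazing ends at 12:00 + 235 min = 15:55.
Mixing the batter starts at 15:55 + 20 min = 16:15.
Kneading ends at 16:15 − 405 min = 09:30.
Resting the dough starts at 09:30 + 90 min = 11:00.
Baking starts at 11:00 + 265 min = 15:25.

15:25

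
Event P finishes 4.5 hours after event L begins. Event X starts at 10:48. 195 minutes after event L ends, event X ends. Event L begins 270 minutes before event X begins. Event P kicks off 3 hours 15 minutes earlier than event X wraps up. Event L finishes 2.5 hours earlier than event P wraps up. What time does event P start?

Event L starts at 10:48 − 270 min = 06:18.
Event P ends at 06:18 + 270 min = 10:48.
Event L ends at 10:48 − 150 min = 08:18.
Event X ends at 08:18 + 195 min = 11:33.
Event P starts at 11:33 − 195 min = 08:18.

08:18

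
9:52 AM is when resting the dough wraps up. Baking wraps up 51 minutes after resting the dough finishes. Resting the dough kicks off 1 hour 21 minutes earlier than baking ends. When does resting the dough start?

Baking ends at 9:52 AM + 51 min = 10:43 AM.
Resting the dough starts at 10:43 AM − 81 min = 9:22 AM.

9:22 AM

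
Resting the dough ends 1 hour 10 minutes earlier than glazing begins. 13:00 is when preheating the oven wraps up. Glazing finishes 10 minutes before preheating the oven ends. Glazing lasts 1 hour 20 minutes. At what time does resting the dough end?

Glazing ends at 13:00 − 10 min = 12:50.
Glazing starts at 12:50 − 80 min = 11:30.
Resting the dough ends at 11:30 − 70 min = 10:20.

10:20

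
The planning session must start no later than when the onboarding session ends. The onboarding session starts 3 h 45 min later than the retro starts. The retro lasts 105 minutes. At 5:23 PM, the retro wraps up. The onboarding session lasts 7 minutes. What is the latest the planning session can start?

The retro starts at 5:23 PM − 105 min = 3:38 PM.
The onboarding session starts at 3:38 PM + 225 min = 7:23 PM.
The onboarding session ends at 7:23 PM + 7 min = 7:30 PM.
The planning session is bounded by the onboarding session, so the latest it can start is 7:30 PM.

7:30 PM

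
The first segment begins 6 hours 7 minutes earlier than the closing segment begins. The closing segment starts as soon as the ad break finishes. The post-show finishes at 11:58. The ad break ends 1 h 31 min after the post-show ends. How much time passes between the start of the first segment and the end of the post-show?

The ad break ends at 11:58 + 91 min = 13:29.
So the closing segment starts at 13:29.
The first segment starts at 13:29 − 367 min = 07:22.
From 07:22 to 11:58 is 4 h 36 min.

4 h 36 min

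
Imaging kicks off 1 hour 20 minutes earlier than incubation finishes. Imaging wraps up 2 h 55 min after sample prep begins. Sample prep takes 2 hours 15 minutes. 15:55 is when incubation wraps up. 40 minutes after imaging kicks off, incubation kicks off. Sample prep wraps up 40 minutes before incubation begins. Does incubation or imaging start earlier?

imaging

Imaging starts at 15:55 − 80 min = 14:35.
Incubation starts at 14:35 + 40 min = 15:15.
Incubation starts at 15:15 and imaging starts at 14:35, so imaging is first.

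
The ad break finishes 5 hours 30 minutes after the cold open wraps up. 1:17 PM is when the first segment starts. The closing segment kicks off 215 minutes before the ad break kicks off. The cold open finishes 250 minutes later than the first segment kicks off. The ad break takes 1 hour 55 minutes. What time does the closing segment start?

5:27 PM

The cold open ends at 1:17 PM + 250 min = 5:27 PM.
The ad break ends at 5:27 PM + 330 min = 10:57 PM.
The ad break starts at 10:57 PM − 115 min = 9:02 PM.
The closing segment starts at 9:02 PM − 215 min = 5:27 PM.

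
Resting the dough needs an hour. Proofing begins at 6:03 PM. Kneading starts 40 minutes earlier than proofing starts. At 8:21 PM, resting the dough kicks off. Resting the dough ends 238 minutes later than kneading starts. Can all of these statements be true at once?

Kneading starts at 6:03 PM − 40 min = 5:23 PM.
Resting the dough ends at 5:23 PM + 238 min = 9:21 PM.
Resting the dough starts at 9:21 PM − 60 min = 8:21 PM.
That matches the stated 8:21 PM, so the schedule is consistent.

Yes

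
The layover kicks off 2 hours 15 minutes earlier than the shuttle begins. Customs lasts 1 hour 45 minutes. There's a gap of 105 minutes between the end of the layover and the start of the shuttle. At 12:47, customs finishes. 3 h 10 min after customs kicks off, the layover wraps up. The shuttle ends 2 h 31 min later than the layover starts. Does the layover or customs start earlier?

Customs starts at 12:47 − 105 min = 11:02.
The layover ends at 11:02 + 190 min = 14:12.
The shuttle starts at 14:12 + 105 min = 15:57.
The layover starts at 15:57 − 135 min = 13:42.
The layover starts at 13:42 and customs starts at 11:02, so customs is first.

customs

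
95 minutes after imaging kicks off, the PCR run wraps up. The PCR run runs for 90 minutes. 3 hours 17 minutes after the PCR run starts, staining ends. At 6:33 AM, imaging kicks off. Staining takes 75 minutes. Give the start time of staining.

The PCR run ends at 6:33 AM + 95 min = 8:08 AM.
The PCR run starts at 8:08 AM − 90 min = 6:38 AM.
Staining ends at 6:38 AM + 197 min = 9:55 AM.
Staining starts at 9:55 AM − 75 min = 8:40 AM.

8:40 AM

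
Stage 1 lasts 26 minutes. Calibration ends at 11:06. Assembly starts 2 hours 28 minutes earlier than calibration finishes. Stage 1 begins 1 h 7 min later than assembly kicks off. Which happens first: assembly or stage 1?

Assembly starts at 11:06 − 148 min = 08:38.
Stage 1 starts at 08:38 + 67 min = 09:45.
Assembly starts at 08:38 and stage 1 starts at 09:45, so assembly is first.

assembly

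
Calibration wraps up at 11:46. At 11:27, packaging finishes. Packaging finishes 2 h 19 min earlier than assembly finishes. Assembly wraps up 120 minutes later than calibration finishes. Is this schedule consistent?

Yes

Assembly ends at 11:46 + 120 min = 13:46.
Packaging ends at 13:46 − 139 min = 11:27.
That matches the stated 11:27, so the schedule is consistent.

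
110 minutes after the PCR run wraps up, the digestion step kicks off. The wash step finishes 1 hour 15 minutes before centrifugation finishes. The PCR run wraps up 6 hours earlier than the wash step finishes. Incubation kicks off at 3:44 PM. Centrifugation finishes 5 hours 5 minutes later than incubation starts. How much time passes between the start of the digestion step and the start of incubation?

20 minutes

Centrifugation ends at 3:44 PM + 305 min = 8:49 PM.
The wash step ends at 8:49 PM − 75 min = 7:34 PM.
The PCR run ends at 7:34 PM − 360 min = 1:34 PM.
The digestion step starts at 1:34 PM + 110 min = 3:24 PM.
From 3:24 PM to 3:44 PM is 20 minutes.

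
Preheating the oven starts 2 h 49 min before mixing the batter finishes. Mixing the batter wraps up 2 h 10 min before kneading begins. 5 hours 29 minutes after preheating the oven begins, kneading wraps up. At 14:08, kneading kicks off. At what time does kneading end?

Mixing the batter ends at 14:08 − 130 min = 11:58.
Preheating the oven starts at 11:58 − 169 min = 09:09.
Kneading ends at 09:09 + 329 min = 14:38.

14:38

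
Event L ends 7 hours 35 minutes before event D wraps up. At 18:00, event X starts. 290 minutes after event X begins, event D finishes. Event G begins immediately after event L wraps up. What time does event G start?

Event D ends at 18:00 + 290 min = 22:50.
Event L ends at 22:50 − 455 min = 15:15.
So event G starts at 15:15.

15:15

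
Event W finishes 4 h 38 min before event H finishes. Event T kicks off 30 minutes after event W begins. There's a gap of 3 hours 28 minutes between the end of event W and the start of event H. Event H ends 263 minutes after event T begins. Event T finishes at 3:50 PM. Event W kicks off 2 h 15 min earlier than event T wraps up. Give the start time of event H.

5:18 PM

Event W starts at 3:50 PM − 135 min = 1:35 PM.
Event T starts at 1:35 PM + 30 min = 2:05 PM.
Event H ends at 2:05 PM + 263 min = 6:28 PM.
Event W ends at 6:28 PM − 278 min = 1:50 PM.
Event H starts at 1:50 PM + 208 min = 5:18 PM.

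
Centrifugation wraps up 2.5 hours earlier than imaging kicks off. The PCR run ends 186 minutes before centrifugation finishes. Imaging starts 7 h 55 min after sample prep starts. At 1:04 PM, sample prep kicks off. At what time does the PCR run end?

Imaging starts at 1:04 PM + 475 min = 8:59 PM.
Centrifugation ends at 8:59 PM − 150 min = 6:29 PM.
The PCR run ends at 6:29 PM − 186 min = 3:23 PM.

3:23 PM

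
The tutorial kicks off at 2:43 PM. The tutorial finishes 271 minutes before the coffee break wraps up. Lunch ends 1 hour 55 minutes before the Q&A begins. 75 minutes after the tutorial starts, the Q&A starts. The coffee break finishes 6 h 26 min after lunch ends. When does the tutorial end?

The Q&A starts at 2:43 PM + 75 min = 3:58 PM.
Lunch ends at 3:58 PM − 115 min = 2:03 PM.
The coffee break ends at 2:03 PM + 386 min = 8:29 PM.
The tutorial ends at 8:29 PM − 271 min = 3:58 PM.

3:58 PM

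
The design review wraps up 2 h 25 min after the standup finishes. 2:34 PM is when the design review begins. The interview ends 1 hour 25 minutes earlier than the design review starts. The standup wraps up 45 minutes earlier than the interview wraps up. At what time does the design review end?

The interview ends at 2:34 PM − 85 min = 1:09 PM.
The standup ends at 1:09 PM − 45 min = 12:24 PM.
The design review ends at 12:24 PM + 145 min = 2:49 PM.

2:49 PM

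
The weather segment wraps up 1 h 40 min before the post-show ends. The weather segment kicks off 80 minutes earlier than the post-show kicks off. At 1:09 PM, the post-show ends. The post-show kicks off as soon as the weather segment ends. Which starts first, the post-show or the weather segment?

The weather segment ends at 1:09 PM − 100 min = 11:29 AM.
So the post-show starts at 11:29 AM.
The weather segment starts at 11:29 AM − 80 min = 10:09 AM.
The post-show starts at 11:29 AM and the weather segment starts at 10:09 AM, so the weather segment is first.

the weather segment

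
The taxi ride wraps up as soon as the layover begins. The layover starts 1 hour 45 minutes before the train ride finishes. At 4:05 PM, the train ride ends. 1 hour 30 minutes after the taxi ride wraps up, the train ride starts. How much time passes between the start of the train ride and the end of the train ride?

15 minutes

The layover starts at 4:05 PM − 105 min = 2:20 PM.
So the taxi ride ends at 2:20 PM.
The train ride starts at 2:20 PM + 90 min = 3:50 PM.
From 3:50 PM to 4:05 PM is 15 minutes.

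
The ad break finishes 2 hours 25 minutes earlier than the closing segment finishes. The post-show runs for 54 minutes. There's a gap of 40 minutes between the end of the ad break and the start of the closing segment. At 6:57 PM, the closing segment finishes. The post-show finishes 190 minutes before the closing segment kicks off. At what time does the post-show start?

1:08 PM

The ad break ends at 6:57 PM − 145 min = 4:32 PM.
The closing segment starts at 4:32 PM + 40 min = 5:12 PM.
The post-show ends at 5:12 PM − 190 min = 2:02 PM.
The post-show starts at 2:02 PM − 54 min = 1:08 PM.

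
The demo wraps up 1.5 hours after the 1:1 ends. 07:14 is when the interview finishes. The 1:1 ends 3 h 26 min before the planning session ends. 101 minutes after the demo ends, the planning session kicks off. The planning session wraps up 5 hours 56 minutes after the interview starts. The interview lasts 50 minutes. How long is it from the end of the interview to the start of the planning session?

4 hours 51 minutes

The interview starts at 07:14 − 50 min = 06:24.
The planning session ends at 06:24 + 356 min = 12:20.
The 1:1 ends at 12:20 − 206 min = 08:54.
The demo ends at 08:54 + 90 min = 10:24.
The planning session starts at 10:24 + 101 min = 12:05.
From 07:14 to 12:05 is 4 hours 51 minutes.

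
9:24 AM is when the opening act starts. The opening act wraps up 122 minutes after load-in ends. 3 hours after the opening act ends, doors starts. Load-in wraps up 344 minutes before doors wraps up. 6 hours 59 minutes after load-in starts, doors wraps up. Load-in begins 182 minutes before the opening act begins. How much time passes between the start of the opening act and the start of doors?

195 minutes

Load-in starts at 9:24 AM − 182 min = 6:22 AM.
Doors ends at 6:22 AM + 419 min = 1:21 PM.
Load-in ends at 1:21 PM − 344 min = 7:37 AM.
The opening act ends at 7:37 AM + 122 min = 9:39 AM.
Doors starts at 9:39 AM + 180 min = 12:39 PM.
From 9:24 AM to 12:39 PM is 195 minutes.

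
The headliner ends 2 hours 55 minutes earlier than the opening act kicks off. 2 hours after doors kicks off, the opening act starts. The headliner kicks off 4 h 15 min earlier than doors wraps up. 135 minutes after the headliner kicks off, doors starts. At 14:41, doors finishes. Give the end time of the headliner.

11:46

The headliner starts at 14:41 − 255 min = 10:26.
Doors starts at 10:26 + 135 min = 12:41.
The opening act starts at 12:41 + 120 min = 14:41.
The headliner ends at 14:41 − 175 min = 11:46.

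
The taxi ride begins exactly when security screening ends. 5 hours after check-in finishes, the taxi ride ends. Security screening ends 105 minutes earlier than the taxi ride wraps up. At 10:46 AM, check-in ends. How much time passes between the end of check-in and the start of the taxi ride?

The taxi ride ends at 10:46 AM + 300 min = 3:46 PM.
Security screening ends at 3:46 PM − 105 min = 2:01 PM.
So the taxi ride starts at 2:01 PM.
From 10:46 AM to 2:01 PM is 195 minutes.

195 minutes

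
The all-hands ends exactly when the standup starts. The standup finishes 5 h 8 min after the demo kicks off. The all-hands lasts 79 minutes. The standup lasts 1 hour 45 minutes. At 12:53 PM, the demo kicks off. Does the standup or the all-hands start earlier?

the all-hands

The standup ends at 12:53 PM + 308 min = 6:01 PM.
The standup starts at 6:01 PM − 105 min = 4:16 PM.
So the all-hands ends at 4:16 PM.
The all-hands starts at 4:16 PM − 79 min = 2:57 PM.
The standup starts at 4:16 PM and the all-hands starts at 2:57 PM, so the all-hands is first.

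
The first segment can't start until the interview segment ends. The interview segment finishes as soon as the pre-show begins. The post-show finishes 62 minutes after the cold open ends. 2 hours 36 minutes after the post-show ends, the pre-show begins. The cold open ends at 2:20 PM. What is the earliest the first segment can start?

5:58 PM

The post-show ends at 2:20 PM + 62 min = 3:22 PM.
The pre-show starts at 3:22 PM + 156 min = 5:58 PM.
So the interview segment ends at 5:58 PM.
The first segment is bounded by the interview segment, so the earliest it can start is 5:58 PM.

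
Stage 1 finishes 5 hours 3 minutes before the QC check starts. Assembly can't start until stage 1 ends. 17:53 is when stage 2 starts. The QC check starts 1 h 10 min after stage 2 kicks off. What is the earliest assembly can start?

The QC check starts at 17:53 + 70 min = 19:03.
Stage 1 ends at 19:03 − 303 min = 14:00.
Assembly is bounded by stage 1, so the earliest it can start is 14:00.

14:00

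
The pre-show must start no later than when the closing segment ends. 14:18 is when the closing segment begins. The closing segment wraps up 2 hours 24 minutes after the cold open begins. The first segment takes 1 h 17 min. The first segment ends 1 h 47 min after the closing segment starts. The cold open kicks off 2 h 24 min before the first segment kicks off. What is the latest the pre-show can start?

14:48

The first segment ends at 14:18 + 107 min = 16:05.
The first segment starts at 16:05 − 77 min = 14:48.
The cold open starts at 14:48 − 144 min = 12:24.
The closing segment ends at 12:24 + 144 min = 14:48.
The pre-show is bounded by the closing segment, so the latest it can start is 14:48.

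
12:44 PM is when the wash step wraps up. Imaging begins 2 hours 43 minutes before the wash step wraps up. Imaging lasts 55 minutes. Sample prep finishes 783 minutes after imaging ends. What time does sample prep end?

11:59 PM

Imaging starts at 12:44 PM − 163 min = 10:01 AM.
Imaging ends at 10:01 AM + 55 min = 10:56 AM.
Sample prep ends at 10:56 AM + 783 min = 11:59 PM.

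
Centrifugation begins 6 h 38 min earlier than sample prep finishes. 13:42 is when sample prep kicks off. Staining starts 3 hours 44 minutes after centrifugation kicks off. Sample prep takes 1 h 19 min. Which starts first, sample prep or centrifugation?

centrifugation

Sample prep ends at 13:42 + 79 min = 15:01.
Centrifugation starts at 15:01 − 398 min = 08:23.
Sample prep starts at 13:42 and centrifugation starts at 08:23, so centrifugation is first.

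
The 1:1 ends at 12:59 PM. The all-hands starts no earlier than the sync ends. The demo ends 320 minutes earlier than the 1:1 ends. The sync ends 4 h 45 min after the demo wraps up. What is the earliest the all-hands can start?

12:24 PM

The demo ends at 12:59 PM − 320 min = 7:39 AM.
The sync ends at 7:39 AM + 285 min = 12:24 PM.
The all-hands is bounded by the sync, so the earliest it can start is 12:24 PM.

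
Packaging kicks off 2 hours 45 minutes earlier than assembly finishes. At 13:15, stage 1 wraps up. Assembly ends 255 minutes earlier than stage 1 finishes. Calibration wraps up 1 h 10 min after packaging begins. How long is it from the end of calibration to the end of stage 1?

Assembly ends at 13:15 − 255 min = 09:00.
Packaging starts at 09:00 − 165 min = 06:15.
Calibration ends at 06:15 + 70 min = 07:25.
From 07:25 to 13:15 is 5 hours 50 minutes.

5 hours 50 minutes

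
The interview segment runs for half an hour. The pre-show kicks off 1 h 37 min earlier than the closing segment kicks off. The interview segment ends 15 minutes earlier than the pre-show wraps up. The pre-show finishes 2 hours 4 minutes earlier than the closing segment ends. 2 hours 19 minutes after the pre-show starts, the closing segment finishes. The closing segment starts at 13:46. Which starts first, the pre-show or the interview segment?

The pre-show starts at 13:46 − 97 min = 12:09.
The closing segment ends at 12:09 + 139 min = 14:28.
The pre-show ends at 14:28 − 124 min = 12:24.
The interview segment ends at 12:24 − 15 min = 12:09.
The interview segment starts at 12:09 − 30 min = 11:39.
The pre-show starts at 12:09 and the interview segment starts at 11:39, so the interview segment is first.

the interview segment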